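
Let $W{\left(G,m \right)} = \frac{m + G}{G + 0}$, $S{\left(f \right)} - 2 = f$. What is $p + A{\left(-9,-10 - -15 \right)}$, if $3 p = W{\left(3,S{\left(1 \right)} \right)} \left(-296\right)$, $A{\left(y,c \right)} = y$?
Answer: $- \frac{619}{3} \approx -206.33$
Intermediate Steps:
$S{\left(f \right)} = 2 + f$
$W{\left(G,m \right)} = \frac{G + m}{G}$
$p = - \frac{592}{3}$ ($p = \frac{\frac{3 + \left(2 + 1\right)}{3} \left(-296\right)}{3} = \frac{\frac{3 + 3}{3} \left(-296\right)}{3} = \frac{\frac{1}{3} \cdot 6 \left(-296\right)}{3} = \frac{2 \left(-296\right)}{3} = \frac{1}{3} \left(-592\right) = - \frac{592}{3} \approx -197.33$)
$p + A{\left(-9,-10 - -15 \right)} = - \frac{592}{3} - 9 = - \frac{619}{3}$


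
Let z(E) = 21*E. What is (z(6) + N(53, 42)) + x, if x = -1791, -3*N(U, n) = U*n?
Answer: -2407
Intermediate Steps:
N(U, n) = -U*n/3
(z(6) + N(53, 42)) + x = (21*6 - 1/3*53*42) - 1791 = (126 - 742) - 1791 = -616 - 1791 = -2407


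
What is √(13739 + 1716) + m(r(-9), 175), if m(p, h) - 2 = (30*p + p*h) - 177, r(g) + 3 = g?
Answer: -2635 + √15455 ≈ -2510.7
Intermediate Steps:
r(g) = -3 + g
m(p, h) = -175 + 30*p + h*p (m(p, h) = 2 + ((30*p + p*h) - 177) = 2 + ((30*p + h*p) - 177) = 2 + (-177 + 30*p + h*p) = -175 + 30*p + h*p)
√(13739 + 1716) + m(r(-9), 175) = √(13739 + 1716) + (-175 + 30*(-3 - 9) + 175*(-3 - 9)) = √15455 + (-175 + 30*(-12) + 175*(-12)) = √15455 + (-175 - 360 - 2100) = √15455 - 2635 = -2635 + √15455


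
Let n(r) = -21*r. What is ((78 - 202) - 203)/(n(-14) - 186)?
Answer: -109/36 ≈ -3.0278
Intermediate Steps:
((78 - 202) - 203)/(n(-14) - 186) = ((78 - 202) - 203)/(-21*(-14) - 186) = (-124 - 203)/(294 - 186) = -327/108 = -327*1/108 = -109/36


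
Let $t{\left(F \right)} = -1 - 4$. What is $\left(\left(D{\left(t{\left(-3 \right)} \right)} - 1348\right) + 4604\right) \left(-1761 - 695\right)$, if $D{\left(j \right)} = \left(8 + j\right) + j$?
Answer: $-7991824$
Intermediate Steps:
$t{\left(F \right)} = -5$ ($t{\left(F \right)} = -1 - 4 = -5$)
$D{\left(j \right)} = 8 + 2 j$
$\left(\left(D{\left(t{\left(-3 \right)} \right)} - 1348\right) + 4604\right) \left(-1761 - 695\right) = \left(\left(\left(8 + 2 \left(-5\right)\right) - 1348\right) + 4604\right) \left(-1761 - 695\right) = \left(\left(\left(8 - 10\right) - 1348\right) + 4604\right) \left(-2456\right) = \left(\left(-2 - 1348\right) + 4604\right) \left(-2456\right) = \left(-1350 + 4604\right) \left(-2456\right) = 3254 \left(-2456\right) = -7991824$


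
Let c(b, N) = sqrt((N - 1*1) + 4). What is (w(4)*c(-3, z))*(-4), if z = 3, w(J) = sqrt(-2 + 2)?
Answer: 0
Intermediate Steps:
w(J) = 0 (w(J) = sqrt(0) = 0)
c(b, N) = sqrt(3 + N) (c(b, N) = sqrt((N - 1) + 4) = sqrt((-1 + N) + 4) = sqrt(3 + N))
(w(4)*c(-3, z))*(-4) = (0*sqrt(3 + 3))*(-4) = (0*sqrt(6))*(-4) = 0*(-4) = 0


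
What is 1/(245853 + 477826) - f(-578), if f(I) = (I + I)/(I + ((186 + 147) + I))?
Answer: -836572101/595587817 ≈ -1.4046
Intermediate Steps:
f(I) = 2*I/(333 + 2*I) (f(I) = (2*I)/(I + (333 + I)) = (2*I)/(333 + 2*I) = 2*I/(333 + 2*I))
1/(245853 + 477826) - f(-578) = 1/(245853 + 477826) - 2*(-578)/(333 + 2*(-578)) = 1/723679 - 2*(-578)/(333 - 1156) = 1/723679 - 2*(-578)/(-823) = 1/723679 - 2*(-578)*(-1)/823 = 1/723679 - 1*1156/823 = 1/723679 - 1156/823 = -836572101/595587817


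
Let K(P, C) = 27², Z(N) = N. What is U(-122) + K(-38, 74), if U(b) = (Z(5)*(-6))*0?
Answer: 729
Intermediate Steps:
U(b) = 0 (U(b) = (5*(-6))*0 = -30*0 = 0)
K(P, C) = 729
U(-122) + K(-38, 74) = 0 + 729 = 729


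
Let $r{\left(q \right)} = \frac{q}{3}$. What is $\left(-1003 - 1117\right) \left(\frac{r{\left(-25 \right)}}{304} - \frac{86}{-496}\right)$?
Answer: $- \frac{1093655}{3534} \approx -309.47$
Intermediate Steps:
$r{\left(q \right)} = \frac{q}{3}$ ($r{\left(q \right)} = q \frac{1}{3} = \frac{q}{3}$)
$\left(-1003 - 1117\right) \left(\frac{r{\left(-25 \right)}}{304} - \frac{86}{-496}\right) = \left(-1003 - 1117\right) \left(\frac{\frac{1}{3} \left(-25\right)}{304} - \frac{86}{-496}\right) = - 2120 \left(\left(- \frac{25}{3}\right) \frac{1}{304} - - \frac{43}{248}\right) = - 2120 \left(- \frac{25}{912} + \frac{43}{248}\right) = \left(-2120\right) \frac{4127}{28272} = - \frac{1093655}{3534}$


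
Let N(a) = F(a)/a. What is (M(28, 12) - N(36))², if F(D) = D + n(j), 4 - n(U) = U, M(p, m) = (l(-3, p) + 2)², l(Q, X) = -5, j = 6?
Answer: 21025/324 ≈ 64.892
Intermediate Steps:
M(p, m) = 9 (M(p, m) = (-5 + 2)² = (-3)² = 9)
n(U) = 4 - U
F(D) = -2 + D (F(D) = D + (4 - 1*6) = D + (4 - 6) = D - 2 = -2 + D)
N(a) = (-2 + a)/a
(M(28, 12) - N(36))² = (9 - (-2 + 36)/36)² = (9 - 34/36)² = (9 - 1*17/18)² = (9 - 17/18)² = (145/18)² = 21025/324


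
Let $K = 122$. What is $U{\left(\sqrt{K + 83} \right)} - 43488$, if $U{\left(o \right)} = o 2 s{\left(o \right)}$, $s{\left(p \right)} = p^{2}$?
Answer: $-43488 + 410 \sqrt{205} \approx -37618.0$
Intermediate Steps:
$U{\left(o \right)} = 2 o^{3}$ ($U{\left(o \right)} = o 2 o^{2} = 2 o o^{2} = 2 o^{3}$)
$U{\left(\sqrt{K + 83} \right)} - 43488 = 2 \left(\sqrt{122 + 83}\right)^{3} - 43488 = 2 \left(\sqrt{205}\right)^{3} - 43488 = 2 \cdot 205 \sqrt{205} - 43488 = 410 \sqrt{205} - 43488 = -43488 + 410 \sqrt{205}$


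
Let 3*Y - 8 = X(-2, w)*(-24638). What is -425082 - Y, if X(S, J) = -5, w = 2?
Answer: -466148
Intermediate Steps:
Y = 41066 (Y = 8/3 + (-5*(-24638))/3 = 8/3 + (⅓)*123190 = 8/3 + 123190/3 = 41066)
-425082 - Y = -425082 - 1*41066 = -425082 - 41066 = -466148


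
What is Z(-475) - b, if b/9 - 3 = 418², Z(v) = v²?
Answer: -1346918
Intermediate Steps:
b = 1572543 (b = 27 + 9*418² = 27 + 9*174724 = 27 + 1572516 = 1572543)
Z(-475) - b = (-475)² - 1*1572543 = 225625 - 1572543 = -1346918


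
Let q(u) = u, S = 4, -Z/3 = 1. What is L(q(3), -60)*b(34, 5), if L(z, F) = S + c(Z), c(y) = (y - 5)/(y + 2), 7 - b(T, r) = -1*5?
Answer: 144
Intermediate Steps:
Z = -3 (Z = -3*1 = -3)
b(T, r) = 12 (b(T, r) = 7 - (-1)*5 = 7 - 1*(-5) = 7 + 5 = 12)
c(y) = (-5 + y)/(2 + y)
L(z, F) = 12 (L(z, F) = 4 + (-5 - 3)/(2 - 3) = 4 - 8/(-1) = 4 - 1*(-8) = 4 + 8 = 12)
L(q(3), -60)*b(34, 5) = 12*12 = 144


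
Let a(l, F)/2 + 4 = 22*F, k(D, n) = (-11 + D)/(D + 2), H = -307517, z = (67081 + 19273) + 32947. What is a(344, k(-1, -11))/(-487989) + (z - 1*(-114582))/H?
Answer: -113967502175/150064913313 ≈ -0.75945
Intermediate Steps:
z = 119301 (z = 86354 + 32947 = 119301)
k(D, n) = (-11 + D)/(2 + D)
a(l, F) = -8 + 44*F (a(l, F) = -8 + 2*(22*F) = -8 + 44*F)
a(344, k(-1, -11))/(-487989) + (z - 1*(-114582))/H = (-8 + 44*((-11 - 1)/(2 - 1)))/(-487989) + (119301 - 1*(-114582))/(-307517) = (-8 + 44*(-12/1))*(-1/487989) + (119301 + 114582)*(-1/307517) = (-8 + 44*(1*(-12)))*(-1/487989) + 233883*(-1/307517) = (-8 + 44*(-12))*(-1/487989) - 233883/307517 = (-8 - 528)*(-1/487989) - 233883/307517 = -536*(-1/487989) - 233883/307517 = 536/487989 - 233883/307517 = -113967502175/150064913313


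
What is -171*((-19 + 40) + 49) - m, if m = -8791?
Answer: -3179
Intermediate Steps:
-171*((-19 + 40) + 49) - m = -171*((-19 + 40) + 49) - 1*(-8791) = -171*(21 + 49) + 8791 = -171*70 + 8791 = -11970 + 8791 = -3179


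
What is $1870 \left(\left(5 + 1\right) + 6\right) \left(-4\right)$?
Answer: $-89760$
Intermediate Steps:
$1870 \left(\left(5 + 1\right) + 6\right) \left(-4\right) = 1870 \left(6 + 6\right) \left(-4\right) = 1870 \cdot 12 \left(-4\right) = 1870 \left(-48\right) = -89760$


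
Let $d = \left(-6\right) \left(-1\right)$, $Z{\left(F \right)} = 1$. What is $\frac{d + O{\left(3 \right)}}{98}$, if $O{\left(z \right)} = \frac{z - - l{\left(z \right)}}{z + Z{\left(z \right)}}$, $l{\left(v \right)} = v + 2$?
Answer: $\frac{4}{49} \approx 0.081633$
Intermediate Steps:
$l{\left(v \right)} = 2 + v$
$O{\left(z \right)} = \frac{2 + 2 z}{1 + z}$ ($O{\left(z \right)} = \frac{z + \left(\left(2 + z\right) - 0\right)}{z + 1} = \frac{z + \left(\left(2 + z\right) + 0\right)}{1 + z} = \frac{z + \left(2 + z\right)}{1 + z} = \frac{2 + 2 z}{1 + z}$)
$d = 6$
$\frac{d + O{\left(3 \right)}}{98} = \frac{6 + 2}{98} = 8 \cdot \frac{1}{98} = \frac{4}{49}$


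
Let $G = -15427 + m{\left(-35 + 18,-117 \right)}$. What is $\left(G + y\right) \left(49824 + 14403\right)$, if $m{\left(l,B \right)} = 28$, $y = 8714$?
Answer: $-429357495$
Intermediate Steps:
$G = -15399$ ($G = -15427 + 28 = -15399$)
$\left(G + y\right) \left(49824 + 14403\right) = \left(-15399 + 8714\right) \left(49824 + 14403\right) = \left(-6685\right) 64227 = -429357495$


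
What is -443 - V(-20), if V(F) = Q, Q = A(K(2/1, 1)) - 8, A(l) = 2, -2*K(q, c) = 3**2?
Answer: -437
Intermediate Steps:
K(q, c) = -9/2 (K(q, c) = -1/2*3**2 = -1/2*9 = -9/2)
Q = -6 (Q = 2 - 8 = -6)
V(F) = -6
-443 - V(-20) = -443 - 1*(-6) = -443 + 6 = -437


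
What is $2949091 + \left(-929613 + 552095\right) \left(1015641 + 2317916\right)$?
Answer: $-1258474822435$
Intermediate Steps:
$2949091 + \left(-929613 + 552095\right) \left(1015641 + 2317916\right) = 2949091 - 1258477771526 = -1258474822435$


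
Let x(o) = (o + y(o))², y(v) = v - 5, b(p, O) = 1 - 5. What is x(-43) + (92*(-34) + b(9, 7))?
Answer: 5149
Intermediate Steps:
b(p, O) = -4
y(v) = -5 + v
x(o) = (-5 + 2*o)² (x(o) = (o + (-5 + o))² = (-5 + 2*o)²)
x(-43) + (92*(-34) + b(9, 7)) = (-5 + 2*(-43))² + (92*(-34) - 4) = (-5 - 86)² + (-3128 - 4) = (-91)² - 3132 = 8281 - 3132 = 5149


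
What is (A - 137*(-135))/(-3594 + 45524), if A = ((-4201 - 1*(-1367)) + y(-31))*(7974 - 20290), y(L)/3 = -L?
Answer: 33776651/41930 ≈ 805.55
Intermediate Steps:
y(L) = -3*L (y(L) = 3*(-L) = -3*L)
A = 33758156 (A = ((-4201 - 1*(-1367)) - 3*(-31))*(7974 - 20290) = ((-4201 + 1367) + 93)*(-12316) = (-2834 + 93)*(-12316) = -2741*(-12316) = 33758156)
(A - 137*(-135))/(-3594 + 45524) = (33758156 - 137*(-135))/(-3594 + 45524) = (33758156 + 18495)/41930 = 33776651*(1/41930) = 33776651/41930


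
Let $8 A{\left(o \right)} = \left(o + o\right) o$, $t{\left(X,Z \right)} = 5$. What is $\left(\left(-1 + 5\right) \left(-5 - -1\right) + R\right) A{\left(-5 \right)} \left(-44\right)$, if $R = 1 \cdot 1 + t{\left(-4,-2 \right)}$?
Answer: $2750$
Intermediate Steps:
$R = 6$ ($R = 1 \cdot 1 + 5 = 1 + 5 = 6$)
$A{\left(o \right)} = \frac{o^{2}}{4}$ ($A{\left(o \right)} = \frac{\left(o + o\right) o}{8} = \frac{2 o o}{8} = \frac{2 o^{2}}{8} = \frac{o^{2}}{4}$)
$\left(\left(-1 + 5\right) \left(-5 - -1\right) + R\right) A{\left(-5 \right)} \left(-44\right) = \left(\left(-1 + 5\right) \left(-5 - -1\right) + 6\right) \frac{\left(-5\right)^{2}}{4} \left(-44\right) = \left(4 \left(-5 + 1\right) + 6\right) \frac{1}{4} \cdot 25 \left(-44\right) = \left(4 \left(-4\right) + 6\right) \frac{25}{4} \left(-44\right) = \left(-16 + 6\right) \frac{25}{4} \left(-44\right) = \left(-10\right) \frac{25}{4} \left(-44\right) = \left(- \frac{125}{2}\right) \left(-44\right) = 2750$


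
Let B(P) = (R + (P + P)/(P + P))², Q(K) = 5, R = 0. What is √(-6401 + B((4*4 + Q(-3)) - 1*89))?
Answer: 80*I ≈ 80.0*I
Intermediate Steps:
B(P) = 1 (B(P) = (0 + (P + P)/(P + P))² = (0 + (2*P)/((2*P)))² = (0 + (2*P)*(1/(2*P)))² = (0 + 1)² = 1² = 1)
√(-6401 + B((4*4 + Q(-3)) - 1*89)) = √(-6401 + 1) = √(-6400) = 80*I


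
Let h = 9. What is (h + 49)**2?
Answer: 3364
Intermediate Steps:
(h + 49)**2 = (9 + 49)**2 = 58**2 = 3364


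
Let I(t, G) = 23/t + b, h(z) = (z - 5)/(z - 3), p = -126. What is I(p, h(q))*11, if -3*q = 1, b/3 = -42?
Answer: -174889/126 ≈ -1388.0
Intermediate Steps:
b = -126 (b = 3*(-42) = -126)
q = -⅓ (q = -⅓*1 = -⅓ ≈ -0.33333)
h(z) = (-5 + z)/(-3 + z)
I(t, G) = -126 + 23/t (I(t, G) = 23/t - 126 = -126 + 23/t)
I(p, h(q))*11 = (-126 + 23/(-126))*11 = (-126 + 23*(-1/126))*11 = (-126 - 23/126)*11 = -15899/126*11 = -174889/126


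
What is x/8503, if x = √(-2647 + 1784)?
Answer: I*√863/8503 ≈ 0.0034549*I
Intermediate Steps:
x = I*√863 (x = √(-863) = I*√863 ≈ 29.377*I)
x/8503 = (I*√863)/8503 = (I*√863)*(1/8503) = I*√863/8503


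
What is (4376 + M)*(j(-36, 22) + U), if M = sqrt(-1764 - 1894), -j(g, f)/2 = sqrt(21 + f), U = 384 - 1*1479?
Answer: -(1095 + 2*sqrt(43))*(4376 + I*sqrt(3658)) ≈ -4.8491e+6 - 67020.0*I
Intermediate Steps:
U = -1095 (U = 384 - 1479 = -1095)
j(g, f) = -2*sqrt(21 + f)
M = I*sqrt(3658) (M = sqrt(-3658) = I*sqrt(3658) ≈ 60.481*I)
(4376 + M)*(j(-36, 22) + U) = (4376 + I*sqrt(3658))*(-2*sqrt(21 + 22) - 1095) = (4376 + I*sqrt(3658))*(-2*sqrt(43) - 1095) = (4376 + I*sqrt(3658))*(-1095 - 2*sqrt(43)) = (-1095 - 2*sqrt(43))*(4376 + I*sqrt(3658))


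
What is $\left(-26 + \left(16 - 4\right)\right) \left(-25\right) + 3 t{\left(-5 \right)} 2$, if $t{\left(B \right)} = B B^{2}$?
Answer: $-400$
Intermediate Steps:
$t{\left(B \right)} = B^{3}$
$\left(-26 + \left(16 - 4\right)\right) \left(-25\right) + 3 t{\left(-5 \right)} 2 = \left(-26 + \left(16 - 4\right)\right) \left(-25\right) + 3 \left(-5\right)^{3} \cdot 2 = \left(-26 + \left(16 - 4\right)\right) \left(-25\right) + 3 \left(-125\right) 2 = \left(-26 + 12\right) \left(-25\right) - 750 = \left(-14\right) \left(-25\right) - 750 = 350 - 750 = -400$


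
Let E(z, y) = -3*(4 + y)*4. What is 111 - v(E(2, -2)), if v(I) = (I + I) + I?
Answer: 183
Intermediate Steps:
E(z, y) = -48 - 12*y (E(z, y) = (-12 - 3*y)*4 = -48 - 12*y)
v(I) = 3*I (v(I) = 2*I + I = 3*I)
111 - v(E(2, -2)) = 111 - 3*(-48 - 12*(-2)) = 111 - 3*(-48 + 24) = 111 - 3*(-24) = 111 - 1*(-72) = 111 + 72 = 183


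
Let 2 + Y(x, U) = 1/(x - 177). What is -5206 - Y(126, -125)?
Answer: -265403/51 ≈ -5204.0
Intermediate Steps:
Y(x, U) = -2 + 1/(-177 + x) (Y(x, U) = -2 + 1/(x - 177) = -2 + 1/(-177 + x))
-5206 - Y(126, -125) = -5206 - (355 - 2*126)/(-177 + 126) = -5206 - (355 - 252)/(-51) = -5206 - (-1)*103/51 = -5206 - 1*(-103/51) = -5206 + 103/51 = -265403/51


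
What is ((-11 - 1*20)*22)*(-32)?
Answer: 21824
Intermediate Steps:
((-11 - 1*20)*22)*(-32) = ((-11 - 20)*22)*(-32) = -31*22*(-32) = -682*(-32) = 21824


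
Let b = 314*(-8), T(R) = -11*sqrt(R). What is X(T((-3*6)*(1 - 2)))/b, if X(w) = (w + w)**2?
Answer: -1089/314 ≈ -3.4682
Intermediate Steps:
b = -2512
X(w) = 4*w**2 (X(w) = (2*w)**2 = 4*w**2)
X(T((-3*6)*(1 - 2)))/b = (4*(-11*sqrt(18))**2)/(-2512) = (4*(-11*3*sqrt(2))**2)*(-1/2512) = (4*(-33*sqrt(2))**2)*(-1/2512) = (4*2178)*(-1/2512) = 8712*(-1/2512) = -1089/314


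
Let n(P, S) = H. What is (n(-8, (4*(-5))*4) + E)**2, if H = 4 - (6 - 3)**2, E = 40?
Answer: 1225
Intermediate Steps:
H = -5 (H = 4 - 1*3**2 = 4 - 1*9 = 4 - 9 = -5)
n(P, S) = -5
(n(-8, (4*(-5))*4) + E)**2 = (-5 + 40)**2 = 35**2 = 1225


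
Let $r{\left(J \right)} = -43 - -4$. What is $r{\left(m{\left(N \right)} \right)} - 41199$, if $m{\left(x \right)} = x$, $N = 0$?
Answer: $-41238$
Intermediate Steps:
$r{\left(J \right)} = -39$ ($r{\left(J \right)} = -43 + 4 = -39$)
$r{\left(m{\left(N \right)} \right)} - 41199 = -39 - 41199 = -41238$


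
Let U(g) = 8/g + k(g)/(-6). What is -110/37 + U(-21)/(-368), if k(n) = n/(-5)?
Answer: -8492401/2859360 ≈ -2.9700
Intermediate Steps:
k(n) = -n/5 (k(n) = n*(-⅕) = -n/5)
U(g) = 8/g + g/30 (U(g) = 8/g - g/5/(-6) = 8/g - g/5*(-⅙) = 8/g + g/30)
-110/37 + U(-21)/(-368) = -110/37 + (8/(-21) + (1/30)*(-21))/(-368) = -110*1/37 + (8*(-1/21) - 7/10)*(-1/368) = -110/37 + (-8/21 - 7/10)*(-1/368) = -110/37 - 227/210*(-1/368) = -110/37 + 227/77280 = -8492401/2859360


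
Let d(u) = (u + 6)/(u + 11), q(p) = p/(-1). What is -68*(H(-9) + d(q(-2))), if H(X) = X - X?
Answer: -544/13 ≈ -41.846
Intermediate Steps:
q(p) = -p (q(p) = p*(-1) = -p)
d(u) = (6 + u)/(11 + u)
H(X) = 0
-68*(H(-9) + d(q(-2))) = -68*(0 + (6 - 1*(-2))/(11 - 1*(-2))) = -68*(0 + (6 + 2)/(11 + 2)) = -68*(0 + 8/13) = -68*8/13 = -544/13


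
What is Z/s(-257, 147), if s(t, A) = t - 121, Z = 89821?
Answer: -89821/378 ≈ -237.62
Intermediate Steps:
s(t, A) = -121 + t
Z/s(-257, 147) = 89821/(-121 - 257) = 89821/(-378) = 89821*(-1/378) = -89821/378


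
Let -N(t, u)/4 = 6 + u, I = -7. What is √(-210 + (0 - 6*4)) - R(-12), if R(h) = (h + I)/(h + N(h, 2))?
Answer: -19/44 + 3*I*√26 ≈ -0.43182 + 15.297*I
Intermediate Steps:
N(t, u) = -24 - 4*u (N(t, u) = -4*(6 + u) = -24 - 4*u)
R(h) = (-7 + h)/(-32 + h) (R(h) = (h - 7)/(h + (-24 - 4*2)) = (-7 + h)/(h + (-24 - 8)) = (-7 + h)/(h - 32) = (-7 + h)/(-32 + h))
√(-210 + (0 - 6*4)) - R(-12) = √(-210 + (0 - 6*4)) - (-7 - 12)/(-32 - 12) = √(-210 + (0 - 24)) - (-19)/(-44) = √(-210 - 24) - (-1)*(-19)/44 = √(-234) - 1*19/44 = 3*I*√26 - 19/44 = -19/44 + 3*I*√26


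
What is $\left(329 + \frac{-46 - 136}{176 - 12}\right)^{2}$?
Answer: $\frac{722910769}{6724} \approx 1.0751 \cdot 10^{5}$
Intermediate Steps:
$\left(329 + \frac{-46 - 136}{176 - 12}\right)^{2} = \left(329 - \frac{182}{164}\right)^{2} = \left(329 - \frac{91}{82}\right)^{2} = \left(\frac{26887}{82}\right)^{2} = \frac{722910769}{6724}$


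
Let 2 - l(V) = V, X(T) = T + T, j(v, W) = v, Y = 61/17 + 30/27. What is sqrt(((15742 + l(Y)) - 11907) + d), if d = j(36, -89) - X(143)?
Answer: 2*sqrt(2329391)/51 ≈ 59.852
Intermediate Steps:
Y = 719/153 (Y = 61*(1/17) + 30*(1/27) = 61/17 + 10/9 = 719/153 ≈ 4.6993)
X(T) = 2*T
l(V) = 2 - V
d = -250 (d = 36 - 2*143 = 36 - 1*286 = 36 - 286 = -250)
sqrt(((15742 + l(Y)) - 11907) + d) = sqrt(((15742 + (2 - 1*719/153)) - 11907) - 250) = sqrt(((15742 + (2 - 719/153)) - 11907) - 250) = sqrt(((15742 - 413/153) - 11907) - 250) = sqrt((2408113/153 - 11907) - 250) = sqrt(586342/153 - 250) = sqrt(548092/153) = 2*sqrt(2329391)/51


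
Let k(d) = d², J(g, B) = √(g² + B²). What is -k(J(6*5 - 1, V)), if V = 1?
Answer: -842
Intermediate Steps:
J(g, B) = √(B² + g²)
-k(J(6*5 - 1, V)) = -(√(1² + (6*5 - 1)²))² = -(√(1 + (30 - 1)²))² = -(√(1 + 29²))² = -(√(1 + 841))² = -(√842)² = -1*842 = -842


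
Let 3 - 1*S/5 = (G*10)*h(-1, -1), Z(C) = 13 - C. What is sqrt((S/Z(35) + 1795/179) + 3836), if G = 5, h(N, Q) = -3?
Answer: sqrt(59104351174)/3938 ≈ 61.735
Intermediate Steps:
S = 765 (S = 15 - 5*5*10*(-3) = 15 - 250*(-3) = 15 - 5*(-150) = 15 + 750 = 765)
sqrt((S/Z(35) + 1795/179) + 3836) = sqrt((765/(13 - 1*35) + 1795/179) + 3836) = sqrt((765/(13 - 35) + 1795*(1/179)) + 3836) = sqrt((765/(-22) + 1795/179) + 3836) = sqrt((765*(-1/22) + 1795/179) + 3836) = sqrt((-765/22 + 1795/179) + 3836) = sqrt(-97445/3938 + 3836) = sqrt(15008723/3938) = sqrt(59104351174)/3938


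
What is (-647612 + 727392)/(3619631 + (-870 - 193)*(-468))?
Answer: 15956/823423 ≈ 0.019378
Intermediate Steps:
(-647612 + 727392)/(3619631 + (-870 - 193)*(-468)) = 79780/(3619631 - 1063*(-468)) = 79780/(3619631 + 497484) = 79780/4117115 = 79780*(1/4117115) = 15956/823423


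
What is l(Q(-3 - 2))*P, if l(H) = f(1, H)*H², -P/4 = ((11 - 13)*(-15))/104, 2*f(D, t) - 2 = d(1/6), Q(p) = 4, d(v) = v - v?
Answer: -240/13 ≈ -18.462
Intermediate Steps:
d(v) = 0
f(D, t) = 1 (f(D, t) = 1 + (½)*0 = 1 + 0 = 1)
P = -15/13 (P = -4*(11 - 13)*(-15)/104 = -4*(-2*(-15))/104 = -120/104 = -4*15/52 = -15/13 ≈ -1.1538)
l(H) = H² (l(H) = 1*H² = H²)
l(Q(-3 - 2))*P = 4²*(-15/13) = 16*(-15/13) = -240/13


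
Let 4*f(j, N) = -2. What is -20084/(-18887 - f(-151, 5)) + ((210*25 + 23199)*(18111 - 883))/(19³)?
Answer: 18513554550868/259085007 ≈ 71458.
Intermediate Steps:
f(j, N) = -½ (f(j, N) = (¼)*(-2) = -½)
-20084/(-18887 - f(-151, 5)) + ((210*25 + 23199)*(18111 - 883))/(19³) = -20084/(-18887 - 1*(-½)) + ((210*25 + 23199)*(18111 - 883))/(19³) = -20084/(-18887 + ½) + ((5250 + 23199)*17228)/6859 = -20084/(-37773/2) + (28449*17228)*(1/6859) = -20084*(-2/37773) + 490119372*(1/6859) = 40168/37773 + 490119372/6859 = 18513554550868/259085007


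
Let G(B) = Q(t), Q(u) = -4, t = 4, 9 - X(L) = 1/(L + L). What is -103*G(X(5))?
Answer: 412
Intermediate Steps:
X(L) = 9 - 1/(2*L) (X(L) = 9 - 1/(L + L) = 9 - 1/(2*L))
G(B) = -4
-103*G(X(5)) = -103*(-4) = 412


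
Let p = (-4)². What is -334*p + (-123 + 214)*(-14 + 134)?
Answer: 5576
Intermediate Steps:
p = 16
-334*p + (-123 + 214)*(-14 + 134) = -334*16 + (-123 + 214)*(-14 + 134) = -5344 + 91*120 = -5344 + 10920 = 5576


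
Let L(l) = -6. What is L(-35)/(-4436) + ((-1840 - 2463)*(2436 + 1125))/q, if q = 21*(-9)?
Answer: 11328792287/139734 ≈ 81074.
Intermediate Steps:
q = -189
L(-35)/(-4436) + ((-1840 - 2463)*(2436 + 1125))/q = -6/(-4436) + ((-1840 - 2463)*(2436 + 1125))/(-189) = -6*(-1/4436) - 4303*3561*(-1/189) = 3/2218 - 15322983*(-1/189) = 3/2218 + 5107661/63 = 11328792287/139734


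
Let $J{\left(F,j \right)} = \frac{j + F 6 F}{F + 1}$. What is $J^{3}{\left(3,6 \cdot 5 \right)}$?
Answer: $9261$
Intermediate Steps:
$J{\left(F,j \right)} = \frac{j + 6 F^{2}}{1 + F}$ ($J{\left(F,j \right)} = \frac{j + 6 F F}{1 + F} = \frac{j + 6 F^{2}}{1 + F}$)
$J^{3}{\left(3,6 \cdot 5 \right)} = \left(\frac{6 \cdot 5 + 6 \cdot 3^{2}}{1 + 3}\right)^{3} = \left(\frac{30 + 6 \cdot 9}{4}\right)^{3} = \left(\frac{30 + 54}{4}\right)^{3} = \left(\frac{1}{4} \cdot 84\right)^{3} = 21^{3} = 9261$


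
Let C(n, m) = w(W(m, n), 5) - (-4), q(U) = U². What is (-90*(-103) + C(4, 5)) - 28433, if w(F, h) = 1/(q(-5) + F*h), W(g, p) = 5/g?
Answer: -574769/30 ≈ -19159.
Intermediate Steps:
w(F, h) = 1/(25 + F*h) (w(F, h) = 1/((-5)² + F*h) = 1/(25 + F*h))
C(n, m) = 4 + 1/(25 + 25/m) (C(n, m) = 1/(25 + (5/m)*5) - (-4) = 1/(25 + 25/m) - 1*(-4) = 1/(25 + 25/m) + 4 = 4 + 1/(25 + 25/m))
(-90*(-103) + C(4, 5)) - 28433 = (-90*(-103) + (100 + 101*5)/(25*(1 + 5))) - 28433 = (9270 + (1/25)*(100 + 505)/6) - 28433 = (9270 + (1/25)*(⅙)*605) - 28433 = (9270 + 121/30) - 28433 = 278221/30 - 28433 = -574769/30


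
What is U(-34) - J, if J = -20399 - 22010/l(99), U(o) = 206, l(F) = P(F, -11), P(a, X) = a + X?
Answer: 917625/44 ≈ 20855.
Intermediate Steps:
P(a, X) = X + a
l(F) = -11 + F
J = -908561/44 (J = -20399 - 22010/(-11 + 99) = -20399 - 22010/88 = -20399 - 1*11005/44 = -20399 - 11005/44 = -908561/44 ≈ -20649.)
U(-34) - J = 206 - 1*(-908561/44) = 206 + 908561/44 = 917625/44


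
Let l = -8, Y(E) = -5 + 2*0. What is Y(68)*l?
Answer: 40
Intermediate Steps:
Y(E) = -5 (Y(E) = -5 + 0 = -5)
Y(68)*l = -5*(-8) = 40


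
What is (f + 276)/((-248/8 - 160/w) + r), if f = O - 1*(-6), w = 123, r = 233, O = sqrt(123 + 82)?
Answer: 17343/12343 + 123*sqrt(205)/24686 ≈ 1.4764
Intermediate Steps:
O = sqrt(205) ≈ 14.318
f = 6 + sqrt(205) (f = sqrt(205) - 1*(-6) = sqrt(205) + 6 = 6 + sqrt(205) ≈ 20.318)
(f + 276)/((-248/8 - 160/w) + r) = ((6 + sqrt(205)) + 276)/((-248/8 - 160/123) + 233) = (282 + sqrt(205))/((-248*1/8 - 160*1/123) + 233) = (282 + sqrt(205))/((-31 - 160/123) + 233) = (282 + sqrt(205))/(-3973/123 + 233) = (282 + sqrt(205))/(24686/123) = (282 + sqrt(205))*(123/24686) = 17343/12343 + 123*sqrt(205)/24686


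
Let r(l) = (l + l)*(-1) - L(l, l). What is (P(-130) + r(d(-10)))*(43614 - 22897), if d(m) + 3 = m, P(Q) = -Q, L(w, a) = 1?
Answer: 3211135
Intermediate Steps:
d(m) = -3 + m
r(l) = -1 - 2*l (r(l) = (l + l)*(-1) - 1*1 = (2*l)*(-1) - 1 = -2*l - 1 = -1 - 2*l)
(P(-130) + r(d(-10)))*(43614 - 22897) = (-1*(-130) + (-1 - 2*(-3 - 10)))*(43614 - 22897) = (130 + (-1 - 2*(-13)))*20717 = (130 + (-1 + 26))*20717 = (130 + 25)*20717 = 155*20717 = 3211135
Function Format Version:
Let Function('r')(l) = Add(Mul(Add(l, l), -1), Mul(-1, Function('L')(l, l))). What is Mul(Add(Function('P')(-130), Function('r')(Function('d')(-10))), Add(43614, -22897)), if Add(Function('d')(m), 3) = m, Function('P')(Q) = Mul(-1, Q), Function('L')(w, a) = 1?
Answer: 3211135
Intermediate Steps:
Function('d')(m) = Add(-3, m)
Function('r')(l) = Add(-1, Mul(-2, l)) (Function('r')(l) = Add(Mul(Add(l, l), -1), Mul(-1, 1)) = Add(Mul(Mul(2, l), -1), -1) = Add(Mul(-2, l), -1) = Add(-1, Mul(-2, l)))
Mul(Add(Function('P')(-130), Function('r')(Function('d')(-10))), Add(43614, -22897)) = Mul(Add(Mul(-1, -130), Add(-1, Mul(-2, Add(-3, -10)))), Add(43614, -22897)) = Mul(Add(130, Add(-1, Mul(-2, -13))), 20717) = Mul(Add(130, Add(-1, 26)), 20717) = Mul(Add(130, 25), 20717) = Mul(155, 20717) = 3211135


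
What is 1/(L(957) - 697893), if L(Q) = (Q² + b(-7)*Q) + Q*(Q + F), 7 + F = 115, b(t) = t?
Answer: 1/1230462 ≈ 8.1270e-7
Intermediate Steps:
F = 108 (F = -7 + 115 = 108)
L(Q) = Q² - 7*Q + Q*(108 + Q) (L(Q) = (Q² - 7*Q) + Q*(Q + 108) = (Q² - 7*Q) + Q*(108 + Q) = Q² - 7*Q + Q*(108 + Q))
1/(L(957) - 697893) = 1/(957*(101 + 2*957) - 697893) = 1/(957*(101 + 1914) - 697893) = 1/(957*2015 - 697893) = 1/(1928355 - 697893) = 1/1230462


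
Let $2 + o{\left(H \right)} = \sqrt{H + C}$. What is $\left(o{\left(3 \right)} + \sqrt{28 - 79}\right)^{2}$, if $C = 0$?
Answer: $\left(-2 + \sqrt{3} + i \sqrt{51}\right)^{2} \approx -50.928 - 3.8271 i$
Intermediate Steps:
$o{\left(H \right)} = -2 + \sqrt{H}$ ($o{\left(H \right)} = -2 + \sqrt{H + 0} = -2 + \sqrt{H}$)
$\left(o{\left(3 \right)} + \sqrt{28 - 79}\right)^{2} = \left(\left(-2 + \sqrt{3}\right) + \sqrt{28 - 79}\right)^{2} = \left(\left(-2 + \sqrt{3}\right) + \sqrt{-51}\right)^{2} = \left(\left(-2 + \sqrt{3}\right) + i \sqrt{51}\right)^{2} = \left(-2 + \sqrt{3} + i \sqrt{51}\right)^{2}$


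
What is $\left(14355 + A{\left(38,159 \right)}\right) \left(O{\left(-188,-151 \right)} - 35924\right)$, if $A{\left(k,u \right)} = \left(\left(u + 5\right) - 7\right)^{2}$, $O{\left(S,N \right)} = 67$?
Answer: $-1398566428$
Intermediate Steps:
$A{\left(k,u \right)} = \left(-2 + u\right)^{2}$ ($A{\left(k,u \right)} = \left(\left(5 + u\right) - 7\right)^{2} = \left(-2 + u\right)^{2}$)
$\left(14355 + A{\left(38,159 \right)}\right) \left(O{\left(-188,-151 \right)} - 35924\right) = \left(14355 + \left(-2 + 159\right)^{2}\right) \left(67 - 35924\right) = \left(14355 + 157^{2}\right) \left(-35857\right) = \left(14355 + 24649\right) \left(-35857\right) = 39004 \left(-35857\right) = -1398566428$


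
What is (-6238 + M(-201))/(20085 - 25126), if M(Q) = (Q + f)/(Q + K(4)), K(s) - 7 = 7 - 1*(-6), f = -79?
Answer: 1128798/912421 ≈ 1.2371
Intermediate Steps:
K(s) = 20 (K(s) = 7 + (7 - 1*(-6)) = 7 + (7 + 6) = 7 + 13 = 20)
M(Q) = (-79 + Q)/(20 + Q) (M(Q) = (Q - 79)/(Q + 20) = (-79 + Q)/(20 + Q))
(-6238 + M(-201))/(20085 - 25126) = (-6238 + (-79 - 201)/(20 - 201))/(20085 - 25126) = (-6238 - 280/(-181))/(-5041) = (-6238 - 1/181*(-280))*(-1/5041) = (-6238 + 280/181)*(-1/5041) = -1128798/181*(-1/5041) = 1128798/912421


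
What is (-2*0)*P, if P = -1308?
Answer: 0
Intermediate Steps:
(-2*0)*P = -2*0*(-1308) = 0*(-1308) = 0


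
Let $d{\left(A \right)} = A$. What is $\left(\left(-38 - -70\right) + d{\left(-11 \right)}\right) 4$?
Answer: $84$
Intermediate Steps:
$\left(\left(-38 - -70\right) + d{\left(-11 \right)}\right) 4 = \left(\left(-38 - -70\right) - 11\right) 4 = \left(\left(-38 + 70\right) - 11\right) 4 = \left(32 - 11\right) 4 = 21 \cdot 4 = 84$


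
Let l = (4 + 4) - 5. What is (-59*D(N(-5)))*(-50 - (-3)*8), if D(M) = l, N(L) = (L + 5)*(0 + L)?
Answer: 4602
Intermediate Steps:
N(L) = L*(5 + L) (N(L) = (5 + L)*L = L*(5 + L))
l = 3 (l = 8 - 5 = 3)
D(M) = 3
(-59*D(N(-5)))*(-50 - (-3)*8) = (-59*3)*(-50 - (-3)*8) = -177*(-50 - 1*(-24)) = -177*(-50 + 24) = -177*(-26) = 4602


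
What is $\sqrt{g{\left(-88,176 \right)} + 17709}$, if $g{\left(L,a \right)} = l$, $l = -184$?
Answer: $5 \sqrt{701} \approx 132.38$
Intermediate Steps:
$g{\left(L,a \right)} = -184$
$\sqrt{g{\left(-88,176 \right)} + 17709} = \sqrt{-184 + 17709} = \sqrt{17525} = 5 \sqrt{701}$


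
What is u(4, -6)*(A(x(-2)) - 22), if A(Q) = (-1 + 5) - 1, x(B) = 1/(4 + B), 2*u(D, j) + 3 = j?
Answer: 171/2 ≈ 85.500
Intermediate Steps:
u(D, j) = -3/2 + j/2
A(Q) = 3 (A(Q) = 4 - 1 = 3)
u(4, -6)*(A(x(-2)) - 22) = (-3/2 + (½)*(-6))*(3 - 22) = (-3/2 - 3)*(-19) = -9/2*(-19) = 171/2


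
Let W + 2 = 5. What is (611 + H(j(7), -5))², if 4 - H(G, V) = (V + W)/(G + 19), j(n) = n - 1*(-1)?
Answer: 275792449/729 ≈ 3.7832e+5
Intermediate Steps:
W = 3 (W = -2 + 5 = 3)
j(n) = 1 + n (j(n) = n + 1 = 1 + n)
H(G, V) = 4 - (3 + V)/(19 + G) (H(G, V) = 4 - (V + 3)/(G + 19) = 4 - (3 + V)/(19 + G))
(611 + H(j(7), -5))² = (611 + (73 - 1*(-5) + 4*(1 + 7))/(19 + (1 + 7)))² = (611 + (73 + 5 + 4*8)/(19 + 8))² = (611 + (73 + 5 + 32)/27)² = (611 + (1/27)*110)² = (611 + 110/27)² = (16607/27)² = 275792449/729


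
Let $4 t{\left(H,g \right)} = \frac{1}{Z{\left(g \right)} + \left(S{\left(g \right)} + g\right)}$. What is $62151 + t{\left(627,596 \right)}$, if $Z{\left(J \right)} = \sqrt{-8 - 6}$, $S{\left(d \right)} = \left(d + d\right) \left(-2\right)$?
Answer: $\frac{198694136211}{3196958} - \frac{i \sqrt{14}}{12787832} \approx 62151.0 - 2.9259 \cdot 10^{-7} i$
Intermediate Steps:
$S{\left(d \right)} = - 4 d$ ($S{\left(d \right)} = 2 d \left(-2\right) = - 4 d$)
$Z{\left(J \right)} = i \sqrt{14}$ ($Z{\left(J \right)} = \sqrt{-14} = i \sqrt{14}$)
$t{\left(H,g \right)} = \frac{1}{4 \left(- 3 g + i \sqrt{14}\right)}$ ($t{\left(H,g \right)} = \frac{1}{4 \left(i \sqrt{14} + \left(- 4 g + g\right)\right)} = \frac{1}{4 \left(i \sqrt{14} - 3 g\right)} = \frac{1}{4 \left(- 3 g + i \sqrt{14}\right)}$)
$62151 + t{\left(627,596 \right)} = 62151 + \frac{1}{4 \left(\left(-3\right) 596 + i \sqrt{14}\right)} = 62151 + \frac{1}{4 \left(-1788 + i \sqrt{14}\right)}$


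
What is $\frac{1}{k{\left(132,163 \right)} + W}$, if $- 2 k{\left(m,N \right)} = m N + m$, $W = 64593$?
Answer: $\frac{1}{53769} \approx 1.8598 \cdot 10^{-5}$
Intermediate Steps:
$k{\left(m,N \right)} = - \frac{m}{2} - \frac{N m}{2}$ ($k{\left(m,N \right)} = - \frac{m N + m}{2} = - \frac{N m + m}{2} = - \frac{m + N m}{2} = - \frac{m}{2} - \frac{N m}{2}$)
$\frac{1}{k{\left(132,163 \right)} + W} = \frac{1}{\left(- \frac{1}{2}\right) 132 \left(1 + 163\right) + 64593} = \frac{1}{\left(- \frac{1}{2}\right) 132 \cdot 164 + 64593} = \frac{1}{-10824 + 64593} = \frac{1}{53769}$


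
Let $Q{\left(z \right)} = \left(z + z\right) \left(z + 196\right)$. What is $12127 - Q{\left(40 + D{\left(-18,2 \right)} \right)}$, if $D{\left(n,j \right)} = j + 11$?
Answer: $-14267$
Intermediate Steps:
$D{\left(n,j \right)} = 11 + j$
$Q{\left(z \right)} = 2 z \left(196 + z\right)$
$12127 - Q{\left(40 + D{\left(-18,2 \right)} \right)} = 12127 - 2 \left(40 + \left(11 + 2\right)\right) \left(196 + \left(40 + \left(11 + 2\right)\right)\right) = 12127 - 2 \left(40 + 13\right) \left(196 + \left(40 + 13\right)\right) = 12127 - 2 \cdot 53 \left(196 + 53\right) = 12127 - 2 \cdot 53 \cdot 249 = 12127 - 26394 = -14267$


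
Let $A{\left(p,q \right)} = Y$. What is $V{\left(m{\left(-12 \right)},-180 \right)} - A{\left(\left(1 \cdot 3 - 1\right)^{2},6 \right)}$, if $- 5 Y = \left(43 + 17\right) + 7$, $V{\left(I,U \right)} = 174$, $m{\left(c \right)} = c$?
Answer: $\frac{937}{5} \approx 187.4$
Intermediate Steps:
$Y = - \frac{67}{5}$ ($Y = - \frac{\left(43 + 17\right) + 7}{5} = - \frac{60 + 7}{5} = \left(- \frac{1}{5}\right) 67 = - \frac{67}{5} \approx -13.4$)
$A{\left(p,q \right)} = - \frac{67}{5}$
$V{\left(m{\left(-12 \right)},-180 \right)} - A{\left(\left(1 \cdot 3 - 1\right)^{2},6 \right)} = 174 - - \frac{67}{5} = 174 + \frac{67}{5} = \frac{937}{5}$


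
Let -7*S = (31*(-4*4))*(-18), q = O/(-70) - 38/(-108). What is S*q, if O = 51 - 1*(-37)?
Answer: 848656/735 ≈ 1154.6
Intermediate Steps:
O = 88 (O = 51 + 37 = 88)
q = -1711/1890 (q = 88/(-70) - 38/(-108) = 88*(-1/70) - 38*(-1/108) = -44/35 + 19/54 = -1711/1890 ≈ -0.90529)
S = -8928/7 (S = -31*(-4*4)*(-18)/7 = -31*(-16)*(-18)/7 = -(-496)*(-18)/7 = -1/7*8928 = -8928/7 ≈ -1275.4)
S*q = -8928/7*(-1711/1890) = 848656/735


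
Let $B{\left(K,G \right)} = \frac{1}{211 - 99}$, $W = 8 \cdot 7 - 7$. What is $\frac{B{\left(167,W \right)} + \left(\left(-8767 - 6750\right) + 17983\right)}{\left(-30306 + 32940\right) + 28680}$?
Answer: $\frac{276193}{3507168} \approx 0.078751$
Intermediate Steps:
$W = 49$ ($W = 56 - 7 = 49$)
$B{\left(K,G \right)} = \frac{1}{112}$
$\frac{B{\left(167,W \right)} + \left(\left(-8767 - 6750\right) + 17983\right)}{\left(-30306 + 32940\right) + 28680} = \frac{\frac{1}{112} + \left(\left(-8767 - 6750\right) + 17983\right)}{\left(-30306 + 32940\right) + 28680} = \frac{\frac{1}{112} + \left(\left(-8767 - 6750\right) + 17983\right)}{2634 + 28680} = \frac{\frac{1}{112} + \left(-15517 + 17983\right)}{31314} = \left(\frac{1}{112} + 2466\right) \frac{1}{31314} = \frac{276193}{112} \cdot \frac{1}{31314} = \frac{276193}{3507168}$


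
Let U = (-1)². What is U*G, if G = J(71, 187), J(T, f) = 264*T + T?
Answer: 18815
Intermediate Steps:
U = 1
J(T, f) = 265*T
G = 18815 (G = 265*71 = 18815)
U*G = 1*18815 = 18815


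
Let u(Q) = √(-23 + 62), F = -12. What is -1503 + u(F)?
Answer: -1503 + √39 ≈ -1496.8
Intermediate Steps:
u(Q) = √39
-1503 + u(F) = -1503 + √39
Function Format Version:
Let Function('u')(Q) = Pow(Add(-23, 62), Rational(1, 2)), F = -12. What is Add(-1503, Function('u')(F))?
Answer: Add(-1503, Pow(39, Rational(1, 2))) ≈ -1496.8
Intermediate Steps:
Function('u')(Q) = Pow(39, Rational(1, 2))
Add(-1503, Function('u')(F)) = Add(-1503, Pow(39, Rational(1, 2)))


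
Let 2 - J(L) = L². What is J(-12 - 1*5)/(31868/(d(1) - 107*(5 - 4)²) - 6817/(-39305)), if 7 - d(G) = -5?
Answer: 42866033/50076965 ≈ 0.85600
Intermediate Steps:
J(L) = 2 - L²
d(G) = 12 (d(G) = 7 - 1*(-5) = 7 + 5 = 12)
J(-12 - 1*5)/(31868/(d(1) - 107*(5 - 4)²) - 6817/(-39305)) = (2 - (-12 - 1*5)²)/(31868/(12 - 107*(5 - 4)²) - 6817/(-39305)) = (2 - (-12 - 5)²)/(31868/(12 - 107*1²) - 6817*(-1/39305)) = (2 - 1*(-17)²)/(31868/(12 - 107*1) + 6817/39305) = (2 - 1*289)/(31868/(12 - 107) + 6817/39305) = (2 - 289)/(31868/(-95) + 6817/39305) = -287/(31868*(-1/95) + 6817/39305) = -287/(-31868/95 + 6817/39305) = -287/(-50076965/149359) = -287*(-149359/50076965) = 42866033/50076965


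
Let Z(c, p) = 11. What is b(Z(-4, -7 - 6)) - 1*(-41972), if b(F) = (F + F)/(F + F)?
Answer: 41973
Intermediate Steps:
b(F) = 1 (b(F) = (2*F)/((2*F)) = (2*F)*(1/(2*F)) = 1)
b(Z(-4, -7 - 6)) - 1*(-41972) = 1 - 1*(-41972) = 1 + 41972 = 41973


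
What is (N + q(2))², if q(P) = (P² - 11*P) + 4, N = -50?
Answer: 4096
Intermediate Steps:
q(P) = 4 + P² - 11*P
(N + q(2))² = (-50 + (4 + 2² - 11*2))² = (-50 + (4 + 4 - 22))² = (-50 - 14)² = (-64)² = 4096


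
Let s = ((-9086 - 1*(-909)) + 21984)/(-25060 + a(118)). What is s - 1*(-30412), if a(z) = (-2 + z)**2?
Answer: 352887041/11604 ≈ 30411.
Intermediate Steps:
s = -13807/11604 (s = ((-9086 - 1*(-909)) + 21984)/(-25060 + (-2 + 118)**2) = ((-9086 + 909) + 21984)/(-25060 + 116**2) = (-8177 + 21984)/(-25060 + 13456) = 13807/(-11604) = 13807*(-1/11604) = -13807/11604 ≈ -1.1898)
s - 1*(-30412) = -13807/11604 - 1*(-30412) = -13807/11604 + 30412 = 352887041/11604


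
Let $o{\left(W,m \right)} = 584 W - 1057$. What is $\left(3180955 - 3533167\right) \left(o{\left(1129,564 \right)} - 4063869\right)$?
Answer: $1199489665080$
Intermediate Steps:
$o{\left(W,m \right)} = -1057 + 584 W$
$\left(3180955 - 3533167\right) \left(o{\left(1129,564 \right)} - 4063869\right) = \left(3180955 - 3533167\right) \left(\left(-1057 + 584 \cdot 1129\right) - 4063869\right) = - 352212 \left(\left(-1057 + 659336\right) - 4063869\right) = - 352212 \left(658279 - 4063869\right) = \left(-352212\right) \left(-3405590\right) = 1199489665080$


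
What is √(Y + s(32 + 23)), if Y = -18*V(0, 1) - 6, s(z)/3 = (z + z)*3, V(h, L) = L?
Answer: √966 ≈ 31.081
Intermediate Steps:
s(z) = 18*z (s(z) = 3*((z + z)*3) = 3*((2*z)*3) = 3*(6*z) = 18*z)
Y = -24 (Y = -18*1 - 6 = -18 - 6 = -24)
√(Y + s(32 + 23)) = √(-24 + 18*(32 + 23)) = √(-24 + 18*55) = √(-24 + 990) = √966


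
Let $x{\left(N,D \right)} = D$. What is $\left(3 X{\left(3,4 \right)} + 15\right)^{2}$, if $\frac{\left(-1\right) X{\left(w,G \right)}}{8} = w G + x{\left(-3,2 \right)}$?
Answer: $103041$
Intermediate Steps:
$X{\left(w,G \right)} = -16 - 8 G w$ ($X{\left(w,G \right)} = - 8 \left(w G + 2\right) = - 8 \left(G w + 2\right) = - 8 \left(2 + G w\right) = -16 - 8 G w$)
$\left(3 X{\left(3,4 \right)} + 15\right)^{2} = \left(3 \left(-16 - 32 \cdot 3\right) + 15\right)^{2} = \left(3 \left(-16 - 96\right) + 15\right)^{2} = \left(3 \left(-112\right) + 15\right)^{2} = \left(-336 + 15\right)^{2} = \left(-321\right)^{2} = 103041$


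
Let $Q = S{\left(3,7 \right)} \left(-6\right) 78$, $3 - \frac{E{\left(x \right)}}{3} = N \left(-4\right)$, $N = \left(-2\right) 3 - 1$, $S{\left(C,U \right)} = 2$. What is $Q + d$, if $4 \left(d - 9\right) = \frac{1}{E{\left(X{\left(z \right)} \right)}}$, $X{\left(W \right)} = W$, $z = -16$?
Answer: $- \frac{278101}{300} \approx -927.0$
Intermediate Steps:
$N = -7$ ($N = -6 - 1 = -7$)
$E{\left(x \right)} = -75$ ($E{\left(x \right)} = 9 - 3 \left(\left(-7\right) \left(-4\right)\right) = 9 - 84 = -75$)
$d = \frac{2699}{300}$ ($d = 9 + \frac{1}{4 \left(-75\right)} = 9 + \frac{1}{4} \left(- \frac{1}{75}\right) = 9 - \frac{1}{300} = \frac{2699}{300} \approx 8.9967$)
$Q = -936$ ($Q = 2 \left(-6\right) 78 = \left(-12\right) 78 = -936$)
$Q + d = -936 + \frac{2699}{300} = - \frac{278101}{300}$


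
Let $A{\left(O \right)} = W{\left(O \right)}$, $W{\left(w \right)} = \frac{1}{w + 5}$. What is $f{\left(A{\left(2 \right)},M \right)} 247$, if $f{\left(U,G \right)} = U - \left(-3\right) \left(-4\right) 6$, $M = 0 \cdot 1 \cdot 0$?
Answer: $- \frac{124241}{7} \approx -17749.0$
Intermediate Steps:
$W{\left(w \right)} = \frac{1}{5 + w}$
$A{\left(O \right)} = \frac{1}{5 + O}$
$M = 0$ ($M = 0 \cdot 0 = 0$)
$f{\left(U,G \right)} = -72 + U$ ($f{\left(U,G \right)} = U - 12 \cdot 6 = U - 72 = -72 + U$)
$f{\left(A{\left(2 \right)},M \right)} 247 = \left(-72 + \frac{1}{5 + 2}\right) 247 = \left(-72 + \frac{1}{7}\right) 247 = \left(- \frac{503}{7}\right) 247 = - \frac{124241}{7}$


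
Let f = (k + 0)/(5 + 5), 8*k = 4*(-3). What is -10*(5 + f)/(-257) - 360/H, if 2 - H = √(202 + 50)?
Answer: 49267/15934 + 270*√7/31 ≈ 26.136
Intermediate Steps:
k = -3/2 (k = (4*(-3))/8 = (⅛)*(-12) = -3/2 ≈ -1.5000)
f = -3/20 (f = (-3/2 + 0)/(5 + 5) = -3/2/10 = -3/2*⅒ = -3/20 ≈ -0.15000)
H = 2 - 6*√7 (H = 2 - √(202 + 50) = 2 - √252 = 2 - 6*√7 ≈ -13.875)
-10*(5 + f)/(-257) - 360/H = -10*(5 - 3/20)/(-257) - 360/(2 - 6*√7) = -10*97/20*(-1/257) - 360/(2 - 6*√7) = -97/2*(-1/257) - 360/(2 - 6*√7) = 97/514 - 360/(2 - 6*√7)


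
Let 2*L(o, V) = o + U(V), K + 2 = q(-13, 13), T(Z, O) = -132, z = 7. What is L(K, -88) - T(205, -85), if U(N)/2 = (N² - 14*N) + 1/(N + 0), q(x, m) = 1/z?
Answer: 5609949/616 ≈ 9107.1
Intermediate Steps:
q(x, m) = ⅐ (q(x, m) = 1/7 = ⅐)
K = -13/7 (K = -2 + ⅐ = -13/7 ≈ -1.8571)
U(N) = -28*N + 2/N + 2*N² (U(N) = 2*((N² - 14*N) + 1/(N + 0)) = 2*((N² - 14*N) + 1/N) = 2*(1/N + N² - 14*N) = -28*N + 2/N + 2*N²)
L(o, V) = o/2 + (1 + V²*(-14 + V))/V (L(o, V) = (o + 2*(1 + V²*(-14 + V))/V)/2 = o/2 + (1 + V²*(-14 + V))/V)
L(K, -88) - T(205, -85) = (1/(-88) + (-88)² + (½)*(-13/7) - 14*(-88)) - 1*(-132) = (-1/88 + 7744 - 13/14 + 1232) + 132 = 5528637/616 + 132 = 5609949/616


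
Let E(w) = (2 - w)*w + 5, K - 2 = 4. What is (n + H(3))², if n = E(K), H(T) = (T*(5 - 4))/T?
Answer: 324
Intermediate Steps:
K = 6 (K = 2 + 4 = 6)
H(T) = 1 (H(T) = (T*1)/T = T/T = 1)
E(w) = 5 + w*(2 - w) (E(w) = w*(2 - w) + 5 = 5 + w*(2 - w))
n = -19 (n = 5 - 1*6² + 2*6 = 5 - 1*36 + 12 = 5 - 36 + 12 = -19)
(n + H(3))² = (-19 + 1)² = (-18)² = 324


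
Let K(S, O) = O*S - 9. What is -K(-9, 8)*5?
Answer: 405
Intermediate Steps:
K(S, O) = -9 + O*S
-K(-9, 8)*5 = -(-9 + 8*(-9))*5 = -(-9 - 72)*5 = -(-81)*5 = -1*(-405) = 405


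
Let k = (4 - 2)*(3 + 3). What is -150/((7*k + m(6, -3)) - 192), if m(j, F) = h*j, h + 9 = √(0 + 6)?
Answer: 225/241 + 25*√6/723 ≈ 1.0183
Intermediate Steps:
h = -9 + √6 (h = -9 + √(0 + 6) = -9 + √6 ≈ -6.5505)
k = 12 (k = 2*6 = 12)
m(j, F) = j*(-9 + √6) (m(j, F) = (-9 + √6)*j = j*(-9 + √6))
-150/((7*k + m(6, -3)) - 192) = -150/((7*12 + 6*(-9 + √6)) - 192) = -150/((84 + (-54 + 6*√6)) - 192) = -150/((30 + 6*√6) - 192) = -150/(-162 + 6*√6)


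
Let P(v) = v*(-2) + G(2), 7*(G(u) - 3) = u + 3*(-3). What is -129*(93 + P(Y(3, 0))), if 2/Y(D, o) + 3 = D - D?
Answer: -12427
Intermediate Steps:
Y(D, o) = -⅔ (Y(D, o) = 2/(-3 + (D - D)) = 2/(-3 + 0) = 2/(-3) = 2*(-⅓) = -⅔)
G(u) = 12/7 + u/7 (G(u) = 3 + (u + 3*(-3))/7 = 3 + (u - 9)/7 = 3 + (-9 + u)/7 = 3 + (-9/7 + u/7) = 12/7 + u/7)
P(v) = 2 - 2*v (P(v) = v*(-2) + (12/7 + (⅐)*2) = -2*v + (12/7 + 2/7) = -2*v + 2 = 2 - 2*v)
-129*(93 + P(Y(3, 0))) = -129*(93 + (2 - 2*(-⅔))) = -129*(93 + (2 + 4/3)) = -129*(93 + 10/3) = -129*289/3 = -12427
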